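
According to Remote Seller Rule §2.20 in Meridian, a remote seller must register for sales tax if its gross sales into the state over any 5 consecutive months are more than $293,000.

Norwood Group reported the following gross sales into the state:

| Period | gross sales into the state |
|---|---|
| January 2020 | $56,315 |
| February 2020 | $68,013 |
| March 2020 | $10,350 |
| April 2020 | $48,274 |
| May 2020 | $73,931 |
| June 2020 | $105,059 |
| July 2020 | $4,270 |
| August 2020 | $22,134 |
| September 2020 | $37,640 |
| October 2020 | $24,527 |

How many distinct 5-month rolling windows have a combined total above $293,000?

January 2020–May 2020: $56,315 + $68,013 + $10,350 + $48,274 + $73,931 = $256,883 (under)
February 2020–June 2020: $68,013 + $10,350 + $48,274 + $73,931 + $105,059 = $305,627 (over)
March 2020–July 2020: $10,350 + $48,274 + $73,931 + $105,059 + $4,270 = $241,884 (under)
April 2020–August 2020: $48,274 + $73,931 + $105,059 + $4,270 + $22,134 = $253,668 (under)
May 2020–September 2020: $73,931 + $105,059 + $4,270 + $22,134 + $37,640 = $243,034 (under)
June 2020–October 2020: $105,059 + $4,270 + $22,134 + $37,640 + $24,527 = $193,630 (under)
1 window exceeds the threshold.

1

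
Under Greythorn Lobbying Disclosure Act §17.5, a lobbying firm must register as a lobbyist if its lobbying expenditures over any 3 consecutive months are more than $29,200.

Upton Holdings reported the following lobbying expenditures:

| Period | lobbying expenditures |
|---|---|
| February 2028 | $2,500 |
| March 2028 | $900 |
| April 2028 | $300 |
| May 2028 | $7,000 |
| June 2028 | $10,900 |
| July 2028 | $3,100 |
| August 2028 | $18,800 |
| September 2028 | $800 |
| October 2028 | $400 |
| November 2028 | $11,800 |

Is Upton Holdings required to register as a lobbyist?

Yes

February 2028–April 2028: $2,500 + $900 + $300 = $3,700 (under)
March 2028–May 2028: $900 + $300 + $7,000 = $8,200 (under)
April 2028–June 2028: $300 + $7,000 + $10,900 = $18,200 (under)
May 2028–July 2028: $7,000 + $10,900 + $3,100 = $21,000 (under)
June 2028–August 2028: $10,900 + $3,100 + $18,800 = $32,800 (over)
July 2028–September 2028: $3,100 + $18,800 + $800 = $22,700 (under)
August 2028–October 2028: $18,800 + $800 + $400 = $20,000 (under)
September 2028–November 2028: $800 + $400 + $11,800 = $13,000 (under)
At least one window exceeds $29,200.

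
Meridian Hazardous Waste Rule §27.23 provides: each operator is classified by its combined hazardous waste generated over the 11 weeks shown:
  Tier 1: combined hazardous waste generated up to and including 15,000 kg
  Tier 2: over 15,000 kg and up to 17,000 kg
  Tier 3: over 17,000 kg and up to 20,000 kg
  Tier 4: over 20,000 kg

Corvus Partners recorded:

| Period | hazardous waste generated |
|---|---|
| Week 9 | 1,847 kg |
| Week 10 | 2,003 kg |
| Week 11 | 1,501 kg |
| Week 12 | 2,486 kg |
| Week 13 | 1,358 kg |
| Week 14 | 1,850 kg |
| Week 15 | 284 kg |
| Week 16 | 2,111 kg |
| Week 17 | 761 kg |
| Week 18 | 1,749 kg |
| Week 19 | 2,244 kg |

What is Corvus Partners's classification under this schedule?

Combined hazardous waste generated: 1,847 kg + 2,003 kg + 1,501 kg + 2,486 kg + 1,358 kg + 1,850 kg + 284 kg + 2,111 kg + 761 kg + 1,749 kg + 2,244 kg = 18,194 kg.
17,000 kg < 18,194 kg ≤ 20,000 kg, so Tier 3 applies.

Tier 3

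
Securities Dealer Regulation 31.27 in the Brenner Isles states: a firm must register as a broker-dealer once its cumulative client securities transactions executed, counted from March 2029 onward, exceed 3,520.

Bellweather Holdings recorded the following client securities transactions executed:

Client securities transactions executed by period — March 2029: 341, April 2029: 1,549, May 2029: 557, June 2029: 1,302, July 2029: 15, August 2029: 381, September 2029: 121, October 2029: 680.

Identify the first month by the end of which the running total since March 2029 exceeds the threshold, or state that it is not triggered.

June 2029

Through March 2029: 341
Through April 2029: 1,890
Through May 2029: 2,447
Through June 2029: 3,749 ← exceeds threshold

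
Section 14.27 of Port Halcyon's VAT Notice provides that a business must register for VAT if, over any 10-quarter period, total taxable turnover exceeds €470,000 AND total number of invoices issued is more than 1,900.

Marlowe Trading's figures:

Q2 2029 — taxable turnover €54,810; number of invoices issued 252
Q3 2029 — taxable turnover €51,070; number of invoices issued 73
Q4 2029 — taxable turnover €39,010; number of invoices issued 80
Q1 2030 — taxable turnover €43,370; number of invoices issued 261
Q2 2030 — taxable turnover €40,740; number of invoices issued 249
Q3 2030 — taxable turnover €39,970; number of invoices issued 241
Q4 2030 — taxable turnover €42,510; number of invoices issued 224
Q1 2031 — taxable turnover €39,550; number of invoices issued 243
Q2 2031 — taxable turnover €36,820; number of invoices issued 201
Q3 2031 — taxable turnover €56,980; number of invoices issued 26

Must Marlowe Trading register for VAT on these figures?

Total taxable turnover: €54,810 + €51,070 + €39,010 + €43,370 + €40,740 + €39,970 + €42,510 + €39,550 + €36,820 + €56,980 = €444,830 (≤ €470,000).
Total number of invoices issued: 252 + 73 + 80 + 261 + 249 + 241 + 224 + 243 + 201 + 26 = 1,850 (≤ 1,900).
The test is 'and': the rule requires both, and at least one is not exceeded.

No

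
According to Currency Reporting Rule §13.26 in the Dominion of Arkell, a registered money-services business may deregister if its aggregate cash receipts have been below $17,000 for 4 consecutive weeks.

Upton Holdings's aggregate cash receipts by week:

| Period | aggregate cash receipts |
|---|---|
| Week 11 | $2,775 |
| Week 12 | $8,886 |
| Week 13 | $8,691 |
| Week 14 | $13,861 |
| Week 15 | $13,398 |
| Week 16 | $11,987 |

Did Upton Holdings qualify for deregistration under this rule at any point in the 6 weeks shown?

Weeks below $17,000: Week 11, Week 12, Week 13, Week 14, Week 15, Week 16.
Longest run of consecutive weeks below the threshold: 6.
6 ≥ 4, so Upton Holdings became eligible.

Yes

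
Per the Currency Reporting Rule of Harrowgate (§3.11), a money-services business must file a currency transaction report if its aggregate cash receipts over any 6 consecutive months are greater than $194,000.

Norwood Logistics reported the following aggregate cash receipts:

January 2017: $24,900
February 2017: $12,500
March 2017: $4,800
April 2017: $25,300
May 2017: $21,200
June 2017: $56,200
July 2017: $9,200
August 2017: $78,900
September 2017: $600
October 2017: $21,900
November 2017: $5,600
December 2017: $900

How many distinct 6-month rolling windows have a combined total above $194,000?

1

January 2017–June 2017: $24,900 + $12,500 + $4,800 + $25,300 + $21,200 + $56,200 = $144,900 (under)
February 2017–July 2017: $12,500 + $4,800 + $25,300 + $21,200 + $56,200 + $9,200 = $129,200 (under)
March 2017–August 2017: $4,800 + $25,300 + $21,200 + $56,200 + $9,200 + $78,900 = $195,600 (over)
April 2017–September 2017: $25,300 + $21,200 + $56,200 + $9,200 + $78,900 + $600 = $191,400 (under)
May 2017–October 2017: $21,200 + $56,200 + $9,200 + $78,900 + $600 + $21,900 = $188,000 (under)
June 2017–November 2017: $56,200 + $9,200 + $78,900 + $600 + $21,900 + $5,600 = $172,400 (under)
July 2017–December 2017: $9,200 + $78,900 + $600 + $21,900 + $5,600 + $900 = $117,100 (under)
1 window exceeds the threshold.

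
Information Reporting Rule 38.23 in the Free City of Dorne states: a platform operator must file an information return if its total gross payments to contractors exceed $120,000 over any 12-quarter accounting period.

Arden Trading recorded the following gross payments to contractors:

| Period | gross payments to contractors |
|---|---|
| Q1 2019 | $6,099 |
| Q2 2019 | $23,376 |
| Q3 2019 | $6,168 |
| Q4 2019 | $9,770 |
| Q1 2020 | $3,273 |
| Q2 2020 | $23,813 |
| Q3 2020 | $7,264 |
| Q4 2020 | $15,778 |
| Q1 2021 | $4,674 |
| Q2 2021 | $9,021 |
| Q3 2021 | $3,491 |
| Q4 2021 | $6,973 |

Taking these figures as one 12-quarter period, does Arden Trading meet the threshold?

No

Total gross payments to contractors: $6,099 + $23,376 + $6,168 + $9,770 + $3,273 + $23,813 + $7,264 + $15,778 + $4,674 + $9,021 + $3,491 + $6,973 = $119,700.
$119,700 ≤ $120,000, so the threshold is not exceeded.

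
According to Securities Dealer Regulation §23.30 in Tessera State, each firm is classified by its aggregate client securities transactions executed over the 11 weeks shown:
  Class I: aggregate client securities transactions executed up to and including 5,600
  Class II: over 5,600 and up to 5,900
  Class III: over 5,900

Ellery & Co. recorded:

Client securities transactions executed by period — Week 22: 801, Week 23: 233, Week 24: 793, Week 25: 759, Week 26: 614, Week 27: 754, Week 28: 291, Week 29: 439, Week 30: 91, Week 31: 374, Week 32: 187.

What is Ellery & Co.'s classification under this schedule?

Class I

Aggregate client securities transactions executed: 801 + 233 + 793 + 759 + 614 + 754 + 291 + 439 + 91 + 374 + 187 = 5,336.
5,336 ≤ 5,600, so Class I applies.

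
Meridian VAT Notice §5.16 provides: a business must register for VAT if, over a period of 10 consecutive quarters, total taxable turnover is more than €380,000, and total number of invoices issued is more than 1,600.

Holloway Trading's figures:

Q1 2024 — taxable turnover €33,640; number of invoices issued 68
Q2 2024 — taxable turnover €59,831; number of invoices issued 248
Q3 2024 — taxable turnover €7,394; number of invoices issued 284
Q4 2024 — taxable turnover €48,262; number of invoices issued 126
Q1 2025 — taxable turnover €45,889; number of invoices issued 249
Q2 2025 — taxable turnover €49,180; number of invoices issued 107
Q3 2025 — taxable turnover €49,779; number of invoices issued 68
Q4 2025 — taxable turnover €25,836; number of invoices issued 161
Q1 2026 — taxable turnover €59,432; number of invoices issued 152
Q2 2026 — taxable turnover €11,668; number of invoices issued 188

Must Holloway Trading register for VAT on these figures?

Yes

Total taxable turnover: €33,640 + €59,831 + €7,394 + €48,262 + €45,889 + €49,180 + €49,779 + €25,836 + €59,432 + €11,668 = €390,911 (> €380,000).
Total number of invoices issued: 68 + 248 + 284 + 126 + 249 + 107 + 68 + 161 + 152 + 188 = 1,651 (> 1,600).
The test is 'and': both thresholds are exceeded.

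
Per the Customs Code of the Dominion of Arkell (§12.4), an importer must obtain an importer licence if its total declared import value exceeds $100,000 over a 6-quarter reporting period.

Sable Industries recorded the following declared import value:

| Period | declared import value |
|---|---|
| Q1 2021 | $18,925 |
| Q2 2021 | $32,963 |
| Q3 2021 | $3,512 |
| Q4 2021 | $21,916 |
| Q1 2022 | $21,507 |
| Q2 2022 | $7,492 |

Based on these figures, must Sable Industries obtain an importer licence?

Yes

Total declared import value: $18,925 + $32,963 + $3,512 + $21,916 + $21,507 + $7,492 = $106,315.
$106,315 > $100,000, so the threshold is exceeded.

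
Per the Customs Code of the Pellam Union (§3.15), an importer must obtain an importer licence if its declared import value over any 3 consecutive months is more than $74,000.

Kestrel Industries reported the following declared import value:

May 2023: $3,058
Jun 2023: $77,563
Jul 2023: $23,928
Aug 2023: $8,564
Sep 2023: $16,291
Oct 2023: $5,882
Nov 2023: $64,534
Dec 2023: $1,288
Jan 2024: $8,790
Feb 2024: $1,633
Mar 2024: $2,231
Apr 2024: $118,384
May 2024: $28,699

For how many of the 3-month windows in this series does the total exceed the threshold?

6

May 2023–Jul 2023: $3,058 + $77,563 + $23,928 = $104,549 (over)
Jun 2023–Aug 2023: $77,563 + $23,928 + $8,564 = $110,055 (over)
Jul 2023–Sep 2023: $23,928 + $8,564 + $16,291 = $48,783 (under)
Aug 2023–Oct 2023: $8,564 + $16,291 + $5,882 = $30,737 (under)
Sep 2023–Nov 2023: $16,291 + $5,882 + $64,534 = $86,707 (over)
Oct 2023–Dec 2023: $5,882 + $64,534 + $1,288 = $71,704 (under)
Nov 2023–Jan 2024: $64,534 + $1,288 + $8,790 = $74,612 (over)
Dec 2023–Feb 2024: $1,288 + $8,790 + $1,633 = $11,711 (under)
Jan 2024–Mar 2024: $8,790 + $1,633 + $2,231 = $12,654 (under)
Feb 2024–Apr 2024: $1,633 + $2,231 + $118,384 = $122,248 (over)
Mar 2024–May 2024: $2,231 + $118,384 + $28,699 = $149,314 (over)
6 windows exceed the threshold.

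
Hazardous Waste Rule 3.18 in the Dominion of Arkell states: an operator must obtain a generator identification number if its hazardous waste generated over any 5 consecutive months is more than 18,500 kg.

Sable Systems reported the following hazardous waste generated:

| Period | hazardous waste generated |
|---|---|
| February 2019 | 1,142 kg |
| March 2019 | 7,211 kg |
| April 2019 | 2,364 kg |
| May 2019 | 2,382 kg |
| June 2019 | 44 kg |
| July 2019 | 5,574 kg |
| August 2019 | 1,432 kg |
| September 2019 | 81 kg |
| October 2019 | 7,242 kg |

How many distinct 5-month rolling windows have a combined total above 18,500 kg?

0

February 2019–June 2019: 1,142 kg + 7,211 kg + 2,364 kg + 2,382 kg + 44 kg = 13,143 kg (under)
March 2019–July 2019: 7,211 kg + 2,364 kg + 2,382 kg + 44 kg + 5,574 kg = 17,575 kg (under)
April 2019–August 2019: 2,364 kg + 2,382 kg + 44 kg + 5,574 kg + 1,432 kg = 11,796 kg (under)
May 2019–September 2019: 2,382 kg + 44 kg + 5,574 kg + 1,432 kg + 81 kg = 9,513 kg (under)
June 2019–October 2019: 44 kg + 5,574 kg + 1,432 kg + 81 kg + 7,242 kg = 14,373 kg (under)
0 windows exceed the threshold.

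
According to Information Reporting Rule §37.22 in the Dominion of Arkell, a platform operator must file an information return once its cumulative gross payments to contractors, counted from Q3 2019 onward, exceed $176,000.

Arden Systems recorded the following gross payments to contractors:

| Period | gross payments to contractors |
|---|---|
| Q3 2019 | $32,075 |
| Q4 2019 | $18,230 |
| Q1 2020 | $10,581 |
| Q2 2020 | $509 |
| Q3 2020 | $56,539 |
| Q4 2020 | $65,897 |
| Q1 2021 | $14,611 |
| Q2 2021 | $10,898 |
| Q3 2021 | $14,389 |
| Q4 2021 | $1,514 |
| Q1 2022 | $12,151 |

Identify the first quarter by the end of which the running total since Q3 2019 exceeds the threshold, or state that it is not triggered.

Through Q3 2019: $32,075
Through Q4 2019: $50,305
Through Q1 2020: $60,886
Through Q2 2020: $61,395
Through Q3 2020: $117,934
Through Q4 2020: $183,831 ← exceeds threshold

Q4 2020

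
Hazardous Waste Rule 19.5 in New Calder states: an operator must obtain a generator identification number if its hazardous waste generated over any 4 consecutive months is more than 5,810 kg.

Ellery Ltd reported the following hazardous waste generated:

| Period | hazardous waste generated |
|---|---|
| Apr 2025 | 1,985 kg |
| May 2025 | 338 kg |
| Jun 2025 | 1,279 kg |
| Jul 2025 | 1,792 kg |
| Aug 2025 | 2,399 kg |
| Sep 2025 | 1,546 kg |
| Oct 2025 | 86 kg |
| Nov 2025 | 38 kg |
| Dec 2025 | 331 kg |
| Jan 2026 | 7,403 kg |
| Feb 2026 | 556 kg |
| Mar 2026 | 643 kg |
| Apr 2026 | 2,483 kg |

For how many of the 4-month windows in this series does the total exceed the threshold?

6

Apr 2025–Jul 2025: 1,985 kg + 338 kg + 1,279 kg + 1,792 kg = 5,394 kg (under)
May 2025–Aug 2025: 338 kg + 1,279 kg + 1,792 kg + 2,399 kg = 5,808 kg (under)
Jun 2025–Sep 2025: 1,279 kg + 1,792 kg + 2,399 kg + 1,546 kg = 7,016 kg (over)
Jul 2025–Oct 2025: 1,792 kg + 2,399 kg + 1,546 kg + 86 kg = 5,823 kg (over)
Aug 2025–Nov 2025: 2,399 kg + 1,546 kg + 86 kg + 38 kg = 4,069 kg (under)
Sep 2025–Dec 2025: 1,546 kg + 86 kg + 38 kg + 331 kg = 2,001 kg (under)
Oct 2025–Jan 2026: 86 kg + 38 kg + 331 kg + 7,403 kg = 7,858 kg (over)
Nov 2025–Feb 2026: 38 kg + 331 kg + 7,403 kg + 556 kg = 8,328 kg (over)
Dec 2025–Mar 2026: 331 kg + 7,403 kg + 556 kg + 643 kg = 8,933 kg (over)
Jan 2026–Apr 2026: 7,403 kg + 556 kg + 643 kg + 2,483 kg = 11,085 kg (over)
6 windows exceed the threshold.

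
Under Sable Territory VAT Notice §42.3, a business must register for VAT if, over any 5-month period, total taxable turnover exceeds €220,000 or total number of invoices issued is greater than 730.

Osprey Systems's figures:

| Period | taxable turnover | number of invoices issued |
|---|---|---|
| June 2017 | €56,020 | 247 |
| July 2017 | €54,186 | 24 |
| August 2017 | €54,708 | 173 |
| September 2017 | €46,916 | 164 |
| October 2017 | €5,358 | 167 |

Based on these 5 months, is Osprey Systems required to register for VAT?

Total taxable turnover: €56,020 + €54,186 + €54,708 + €46,916 + €5,358 = €217,188 (≤ €220,000).
Total number of invoices issued: 247 + 24 + 173 + 164 + 167 = 775 (> 730).
The test is 'or': at least one threshold is exceeded.

Yes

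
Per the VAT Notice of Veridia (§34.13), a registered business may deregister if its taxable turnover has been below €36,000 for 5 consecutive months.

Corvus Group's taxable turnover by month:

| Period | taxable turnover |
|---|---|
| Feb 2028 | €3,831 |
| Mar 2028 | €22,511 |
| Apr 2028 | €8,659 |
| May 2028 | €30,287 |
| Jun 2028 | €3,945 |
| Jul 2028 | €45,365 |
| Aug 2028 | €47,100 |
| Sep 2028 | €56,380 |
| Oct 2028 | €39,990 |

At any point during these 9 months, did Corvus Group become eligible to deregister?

Months below €36,000: Feb 2028, Mar 2028, Apr 2028, May 2028, Jun 2028.
Longest run of consecutive months below the threshold: 5.
5 ≥ 5, so Corvus Group became eligible.

Yes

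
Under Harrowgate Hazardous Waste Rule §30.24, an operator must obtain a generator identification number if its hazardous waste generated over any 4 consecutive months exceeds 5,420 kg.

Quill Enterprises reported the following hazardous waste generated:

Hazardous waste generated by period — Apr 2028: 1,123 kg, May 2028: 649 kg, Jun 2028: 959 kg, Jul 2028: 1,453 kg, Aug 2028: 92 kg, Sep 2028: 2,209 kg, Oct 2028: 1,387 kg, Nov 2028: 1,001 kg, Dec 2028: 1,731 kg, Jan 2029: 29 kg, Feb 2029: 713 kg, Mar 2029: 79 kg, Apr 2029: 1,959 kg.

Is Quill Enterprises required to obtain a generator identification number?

Yes

Apr 2028–Jul 2028: 1,123 kg + 649 kg + 959 kg + 1,453 kg = 4,184 kg (under)
May 2028–Aug 2028: 649 kg + 959 kg + 1,453 kg + 92 kg = 3,153 kg (under)
Jun 2028–Sep 2028: 959 kg + 1,453 kg + 92 kg + 2,209 kg = 4,713 kg (under)
Jul 2028–Oct 2028: 1,453 kg + 92 kg + 2,209 kg + 1,387 kg = 5,141 kg (under)
Aug 2028–Nov 2028: 92 kg + 2,209 kg + 1,387 kg + 1,001 kg = 4,689 kg (under)
Sep 2028–Dec 2028: 2,209 kg + 1,387 kg + 1,001 kg + 1,731 kg = 6,328 kg (over)
Oct 2028–Jan 2029: 1,387 kg + 1,001 kg + 1,731 kg + 29 kg = 4,148 kg (under)
Nov 2028–Feb 2029: 1,001 kg + 1,731 kg + 29 kg + 713 kg = 3,474 kg (under)
Dec 2028–Mar 2029: 1,731 kg + 29 kg + 713 kg + 79 kg = 2,552 kg (under)
Jan 2029–Apr 2029: 29 kg + 713 kg + 79 kg + 1,959 kg = 2,780 kg (under)
At least one window exceeds 5,420 kg.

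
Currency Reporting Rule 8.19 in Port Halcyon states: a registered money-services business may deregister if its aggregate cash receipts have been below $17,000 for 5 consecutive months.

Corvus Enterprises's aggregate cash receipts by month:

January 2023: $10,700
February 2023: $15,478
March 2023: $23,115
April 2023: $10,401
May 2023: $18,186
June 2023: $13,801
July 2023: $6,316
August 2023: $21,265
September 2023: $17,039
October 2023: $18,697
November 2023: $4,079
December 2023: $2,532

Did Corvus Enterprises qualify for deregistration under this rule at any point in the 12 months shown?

Months below $17,000: January 2023, February 2023, April 2023, June 2023, July 2023, November 2023, December 2023.
Longest run of consecutive months below the threshold: 2.
2 < 5, so Corvus Enterprises never became eligible.

No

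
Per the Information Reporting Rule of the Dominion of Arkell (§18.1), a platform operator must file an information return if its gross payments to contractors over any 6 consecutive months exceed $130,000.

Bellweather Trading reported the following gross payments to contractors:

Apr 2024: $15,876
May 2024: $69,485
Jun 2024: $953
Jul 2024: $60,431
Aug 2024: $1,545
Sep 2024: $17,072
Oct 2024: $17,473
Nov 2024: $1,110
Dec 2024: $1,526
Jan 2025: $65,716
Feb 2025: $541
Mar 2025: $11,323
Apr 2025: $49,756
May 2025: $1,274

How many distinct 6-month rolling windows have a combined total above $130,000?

3

Apr 2024–Sep 2024: $15,876 + $69,485 + $953 + $60,431 + $1,545 + $17,072 = $165,362 (over)
May 2024–Oct 2024: $69,485 + $953 + $60,431 + $1,545 + $17,072 + $17,473 = $166,959 (over)
Jun 2024–Nov 2024: $953 + $60,431 + $1,545 + $17,072 + $17,473 + $1,110 = $98,584 (under)
Jul 2024–Dec 2024: $60,431 + $1,545 + $17,072 + $17,473 + $1,110 + $1,526 = $99,157 (under)
Aug 2024–Jan 2025: $1,545 + $17,072 + $17,473 + $1,110 + $1,526 + $65,716 = $104,442 (under)
Sep 2024–Feb 2025: $17,072 + $17,473 + $1,110 + $1,526 + $65,716 + $541 = $103,438 (under)
Oct 2024–Mar 2025: $17,473 + $1,110 + $1,526 + $65,716 + $541 + $11,323 = $97,689 (under)
Nov 2024–Apr 2025: $1,110 + $1,526 + $65,716 + $541 + $11,323 + $49,756 = $129,972 (under)
Dec 2024–May 2025: $1,526 + $65,716 + $541 + $11,323 + $49,756 + $1,274 = $130,136 (over)
3 windows exceed the threshold.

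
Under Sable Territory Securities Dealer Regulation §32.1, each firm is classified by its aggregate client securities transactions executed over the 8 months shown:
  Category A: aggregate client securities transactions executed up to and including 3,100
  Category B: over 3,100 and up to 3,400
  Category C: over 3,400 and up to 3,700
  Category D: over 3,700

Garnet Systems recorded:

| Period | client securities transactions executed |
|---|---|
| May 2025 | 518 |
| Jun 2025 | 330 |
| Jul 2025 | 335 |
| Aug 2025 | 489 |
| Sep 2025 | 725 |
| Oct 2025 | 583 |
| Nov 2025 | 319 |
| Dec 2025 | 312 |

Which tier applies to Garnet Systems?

Aggregate client securities transactions executed: 518 + 330 + 335 + 489 + 725 + 583 + 319 + 312 = 3,611.
3,400 < 3,611 ≤ 3,700, so Category C applies.

Category C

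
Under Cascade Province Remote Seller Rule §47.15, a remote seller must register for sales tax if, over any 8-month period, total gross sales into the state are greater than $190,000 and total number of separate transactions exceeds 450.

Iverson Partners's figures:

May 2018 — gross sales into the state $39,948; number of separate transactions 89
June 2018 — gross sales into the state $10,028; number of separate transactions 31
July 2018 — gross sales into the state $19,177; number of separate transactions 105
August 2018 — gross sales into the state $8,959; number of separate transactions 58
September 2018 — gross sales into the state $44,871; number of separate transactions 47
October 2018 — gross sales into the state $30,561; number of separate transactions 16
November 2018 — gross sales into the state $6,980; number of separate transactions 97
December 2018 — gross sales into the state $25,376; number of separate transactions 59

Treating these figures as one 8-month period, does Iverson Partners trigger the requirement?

No

Total gross sales into the state: $39,948 + $10,028 + $19,177 + $8,959 + $44,871 + $30,561 + $6,980 + $25,376 = $185,900 (≤ $190,000).
Total number of separate transactions: 89 + 31 + 105 + 58 + 47 + 16 + 97 + 59 = 502 (> 450).
The test is 'and': the rule requires both, and at least one is not exceeded.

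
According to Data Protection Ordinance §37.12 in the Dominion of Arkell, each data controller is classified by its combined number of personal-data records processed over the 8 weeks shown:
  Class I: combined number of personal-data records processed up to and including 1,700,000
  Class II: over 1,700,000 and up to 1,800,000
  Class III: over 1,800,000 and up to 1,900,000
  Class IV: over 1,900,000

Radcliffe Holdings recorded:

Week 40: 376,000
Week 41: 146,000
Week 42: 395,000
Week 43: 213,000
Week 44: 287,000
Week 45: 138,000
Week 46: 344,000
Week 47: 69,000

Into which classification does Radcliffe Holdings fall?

Combined number of personal-data records processed: 376,000 + 146,000 + 395,000 + 213,000 + 287,000 + 138,000 + 344,000 + 69,000 = 1,968,000.
1,968,000 > 1,900,000, so Class IV applies.

Class IV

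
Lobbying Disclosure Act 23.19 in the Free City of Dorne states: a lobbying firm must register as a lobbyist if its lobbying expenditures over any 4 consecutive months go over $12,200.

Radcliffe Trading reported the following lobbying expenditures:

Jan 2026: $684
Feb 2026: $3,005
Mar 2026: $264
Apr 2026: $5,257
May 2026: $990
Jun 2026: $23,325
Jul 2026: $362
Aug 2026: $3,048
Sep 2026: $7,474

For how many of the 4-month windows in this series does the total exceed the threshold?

4

Jan 2026–Apr 2026: $684 + $3,005 + $264 + $5,257 = $9,210 (under)
Feb 2026–May 2026: $3,005 + $264 + $5,257 + $990 = $9,516 (under)
Mar 2026–Jun 2026: $264 + $5,257 + $990 + $23,325 = $29,836 (over)
Apr 2026–Jul 2026: $5,257 + $990 + $23,325 + $362 = $29,934 (over)
May 2026–Aug 2026: $990 + $23,325 + $362 + $3,048 = $27,725 (over)
Jun 2026–Sep 2026: $23,325 + $362 + $3,048 + $7,474 = $34,209 (over)
4 windows exceed the threshold.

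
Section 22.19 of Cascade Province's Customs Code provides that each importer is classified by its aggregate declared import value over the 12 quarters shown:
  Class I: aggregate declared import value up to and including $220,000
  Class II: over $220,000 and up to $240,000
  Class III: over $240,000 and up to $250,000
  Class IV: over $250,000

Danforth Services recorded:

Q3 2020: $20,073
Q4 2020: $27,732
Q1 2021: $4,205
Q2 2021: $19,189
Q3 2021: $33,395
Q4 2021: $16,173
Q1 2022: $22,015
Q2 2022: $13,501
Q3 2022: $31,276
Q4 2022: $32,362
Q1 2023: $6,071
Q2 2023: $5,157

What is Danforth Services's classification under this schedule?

Class II

Aggregate declared import value: $20,073 + $27,732 + $4,205 + $19,189 + $33,395 + $16,173 + $22,015 + $13,501 + $31,276 + $32,362 + $6,071 + $5,157 = $231,149.
$220,000 < $231,149 ≤ $240,000, so Class II applies.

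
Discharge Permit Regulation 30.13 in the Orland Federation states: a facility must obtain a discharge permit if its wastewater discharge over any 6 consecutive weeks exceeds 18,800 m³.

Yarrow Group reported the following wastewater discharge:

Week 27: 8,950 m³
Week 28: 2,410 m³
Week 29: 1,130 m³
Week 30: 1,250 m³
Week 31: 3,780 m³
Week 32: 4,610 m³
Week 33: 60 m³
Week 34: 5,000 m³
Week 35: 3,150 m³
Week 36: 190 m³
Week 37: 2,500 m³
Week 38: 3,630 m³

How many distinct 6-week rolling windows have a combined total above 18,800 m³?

1

Week 27–Week 32: 8,950 m³ + 2,410 m³ + 1,130 m³ + 1,250 m³ + 3,780 m³ + 4,610 m³ = 22,130 m³ (over)
Week 28–Week 33: 2,410 m³ + 1,130 m³ + 1,250 m³ + 3,780 m³ + 4,610 m³ + 60 m³ = 13,240 m³ (under)
Week 29–Week 34: 1,130 m³ + 1,250 m³ + 3,780 m³ + 4,610 m³ + 60 m³ + 5,000 m³ = 15,830 m³ (under)
Week 30–Week 35: 1,250 m³ + 3,780 m³ + 4,610 m³ + 60 m³ + 5,000 m³ + 3,150 m³ = 17,850 m³ (under)
Week 31–Week 36: 3,780 m³ + 4,610 m³ + 60 m³ + 5,000 m³ + 3,150 m³ + 190 m³ = 16,790 m³ (under)
Week 32–Week 37: 4,610 m³ + 60 m³ + 5,000 m³ + 3,150 m³ + 190 m³ + 2,500 m³ = 15,510 m³ (under)
Week 33–Week 38: 60 m³ + 5,000 m³ + 3,150 m³ + 190 m³ + 2,500 m³ + 3,630 m³ = 14,530 m³ (under)
1 window exceeds the threshold.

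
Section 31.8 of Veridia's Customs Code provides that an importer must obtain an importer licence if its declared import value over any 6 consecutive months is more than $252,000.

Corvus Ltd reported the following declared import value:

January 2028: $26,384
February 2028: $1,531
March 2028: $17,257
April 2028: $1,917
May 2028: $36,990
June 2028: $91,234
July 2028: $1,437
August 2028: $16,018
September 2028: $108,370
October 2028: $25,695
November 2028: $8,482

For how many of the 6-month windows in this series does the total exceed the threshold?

2

January 2028–June 2028: $26,384 + $1,531 + $17,257 + $1,917 + $36,990 + $91,234 = $175,313 (under)
February 2028–July 2028: $1,531 + $17,257 + $1,917 + $36,990 + $91,234 + $1,437 = $150,366 (under)
March 2028–August 2028: $17,257 + $1,917 + $36,990 + $91,234 + $1,437 + $16,018 = $164,853 (under)
April 2028–September 2028: $1,917 + $36,990 + $91,234 + $1,437 + $16,018 + $108,370 = $255,966 (over)
May 2028–October 2028: $36,990 + $91,234 + $1,437 + $16,018 + $108,370 + $25,695 = $279,744 (over)
June 2028–November 2028: $91,234 + $1,437 + $16,018 + $108,370 + $25,695 + $8,482 = $251,236 (under)
2 windows exceed the threshold.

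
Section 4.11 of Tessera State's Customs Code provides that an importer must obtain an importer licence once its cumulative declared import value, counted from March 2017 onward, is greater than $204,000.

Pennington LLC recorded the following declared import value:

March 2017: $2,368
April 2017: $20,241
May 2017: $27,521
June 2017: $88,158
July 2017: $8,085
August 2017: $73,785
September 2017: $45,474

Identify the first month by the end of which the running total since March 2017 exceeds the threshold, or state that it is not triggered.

Through March 2017: $2,368
Through April 2017: $22,609
Through May 2017: $50,130
Through June 2017: $138,288
Through July 2017: $146,373
Through August 2017: $220,158 ← exceeds threshold

August 2017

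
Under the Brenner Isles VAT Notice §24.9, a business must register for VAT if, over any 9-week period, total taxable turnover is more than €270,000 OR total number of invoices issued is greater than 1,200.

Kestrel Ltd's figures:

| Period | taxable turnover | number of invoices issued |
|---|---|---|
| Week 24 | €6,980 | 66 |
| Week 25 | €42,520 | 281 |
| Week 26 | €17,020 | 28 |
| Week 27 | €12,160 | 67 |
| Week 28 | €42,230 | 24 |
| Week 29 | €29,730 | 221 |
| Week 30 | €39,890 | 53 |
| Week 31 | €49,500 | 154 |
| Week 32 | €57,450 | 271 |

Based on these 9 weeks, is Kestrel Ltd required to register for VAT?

Total taxable turnover: €6,980 + €42,520 + €17,020 + €12,160 + €42,230 + €29,730 + €39,890 + €49,500 + €57,450 = €297,480 (> €270,000).
Total number of invoices issued: 66 + 281 + 28 + 67 + 24 + 221 + 53 + 154 + 271 = 1,165 (≤ 1,200).
The test is 'or': at least one threshold is exceeded.

Yes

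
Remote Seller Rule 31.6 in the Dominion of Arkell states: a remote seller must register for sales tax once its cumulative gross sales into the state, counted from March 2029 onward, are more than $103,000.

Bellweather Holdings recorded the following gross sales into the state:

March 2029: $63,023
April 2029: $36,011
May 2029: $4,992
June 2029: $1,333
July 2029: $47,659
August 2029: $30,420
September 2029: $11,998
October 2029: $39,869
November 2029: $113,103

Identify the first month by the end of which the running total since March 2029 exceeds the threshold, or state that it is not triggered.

May 2029

Through March 2029: $63,023
Through April 2029: $99,034
Through May 2029: $104,026 ← exceeds threshold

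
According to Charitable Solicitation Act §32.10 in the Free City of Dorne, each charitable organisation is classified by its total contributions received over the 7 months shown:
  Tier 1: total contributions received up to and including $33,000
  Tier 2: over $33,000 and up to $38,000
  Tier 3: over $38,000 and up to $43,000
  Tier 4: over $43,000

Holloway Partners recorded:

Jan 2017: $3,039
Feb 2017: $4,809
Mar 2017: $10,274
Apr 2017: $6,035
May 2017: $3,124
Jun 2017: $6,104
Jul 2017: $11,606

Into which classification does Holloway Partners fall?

Total contributions received: $3,039 + $4,809 + $10,274 + $6,035 + $3,124 + $6,104 + $11,606 = $44,991.
$44,991 > $43,000, so Tier 4 applies.

Tier 4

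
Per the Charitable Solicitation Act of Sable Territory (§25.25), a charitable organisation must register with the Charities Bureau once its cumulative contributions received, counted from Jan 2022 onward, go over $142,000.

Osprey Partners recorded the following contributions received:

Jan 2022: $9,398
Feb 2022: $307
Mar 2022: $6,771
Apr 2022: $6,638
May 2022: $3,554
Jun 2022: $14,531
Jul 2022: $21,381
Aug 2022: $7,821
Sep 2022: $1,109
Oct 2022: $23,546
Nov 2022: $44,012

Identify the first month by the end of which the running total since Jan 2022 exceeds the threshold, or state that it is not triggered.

Not triggered

Through Jan 2022: $9,398
Through Feb 2022: $9,705
Through Mar 2022: $16,476
Through Apr 2022: $23,114
Through May 2022: $26,668
Through Jun 2022: $41,199
Through Jul 2022: $62,580
Through Aug 2022: $70,401
Through Sep 2022: $71,510
Through Oct 2022: $95,056
Through Nov 2022: $139,068
Final cumulative total $139,068 ≤ $142,000; the threshold is never exceeded.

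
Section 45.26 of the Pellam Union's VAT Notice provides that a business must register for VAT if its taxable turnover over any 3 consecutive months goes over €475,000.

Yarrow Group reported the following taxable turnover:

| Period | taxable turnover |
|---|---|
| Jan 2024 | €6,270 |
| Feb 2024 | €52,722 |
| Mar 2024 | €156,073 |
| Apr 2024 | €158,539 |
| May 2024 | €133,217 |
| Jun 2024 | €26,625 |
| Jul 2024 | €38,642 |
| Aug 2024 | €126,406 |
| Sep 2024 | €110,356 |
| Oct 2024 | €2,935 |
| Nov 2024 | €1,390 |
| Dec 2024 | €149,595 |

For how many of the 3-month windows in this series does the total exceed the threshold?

0

Jan 2024–Mar 2024: €6,270 + €52,722 + €156,073 = €215,065 (under)
Feb 2024–Apr 2024: €52,722 + €156,073 + €158,539 = €367,334 (under)
Mar 2024–May 2024: €156,073 + €158,539 + €133,217 = €447,829 (under)
Apr 2024–Jun 2024: €158,539 + €133,217 + €26,625 = €318,381 (under)
May 2024–Jul 2024: €133,217 + €26,625 + €38,642 = €198,484 (under)
Jun 2024–Aug 2024: €26,625 + €38,642 + €126,406 = €191,673 (under)
Jul 2024–Sep 2024: €38,642 + €126,406 + €110,356 = €275,404 (under)
Aug 2024–Oct 2024: €126,406 + €110,356 + €2,935 = €239,697 (under)
Sep 2024–Nov 2024: €110,356 + €2,935 + €1,390 = €114,681 (under)
Oct 2024–Dec 2024: €2,935 + €1,390 + €149,595 = €153,920 (under)
0 windows exceed the threshold.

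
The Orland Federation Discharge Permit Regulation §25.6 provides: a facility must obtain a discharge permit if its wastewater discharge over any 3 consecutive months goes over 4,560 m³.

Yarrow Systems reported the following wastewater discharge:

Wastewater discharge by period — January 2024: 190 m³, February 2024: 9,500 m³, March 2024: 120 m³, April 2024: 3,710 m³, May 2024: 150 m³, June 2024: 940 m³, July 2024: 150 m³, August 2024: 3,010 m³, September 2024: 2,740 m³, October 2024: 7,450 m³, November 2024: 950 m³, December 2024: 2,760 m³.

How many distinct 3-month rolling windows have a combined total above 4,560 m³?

January 2024–March 2024: 190 m³ + 9,500 m³ + 120 m³ = 9,810 m³ (over)
February 2024–April 2024: 9,500 m³ + 120 m³ + 3,710 m³ = 13,330 m³ (over)
March 2024–May 2024: 120 m³ + 3,710 m³ + 150 m³ = 3,980 m³ (under)
April 2024–June 2024: 3,710 m³ + 150 m³ + 940 m³ = 4,800 m³ (over)
May 2024–July 2024: 150 m³ + 940 m³ + 150 m³ = 1,240 m³ (under)
June 2024–August 2024: 940 m³ + 150 m³ + 3,010 m³ = 4,100 m³ (under)
July 2024–September 2024: 150 m³ + 3,010 m³ + 2,740 m³ = 5,900 m³ (over)
August 2024–October 2024: 3,010 m³ + 2,740 m³ + 7,450 m³ = 13,200 m³ (over)
September 2024–November 2024: 2,740 m³ + 7,450 m³ + 950 m³ = 11,140 m³ (over)
October 2024–December 2024: 7,450 m³ + 950 m³ + 2,760 m³ = 11,160 m³ (over)
7 windows exceed the threshold.

7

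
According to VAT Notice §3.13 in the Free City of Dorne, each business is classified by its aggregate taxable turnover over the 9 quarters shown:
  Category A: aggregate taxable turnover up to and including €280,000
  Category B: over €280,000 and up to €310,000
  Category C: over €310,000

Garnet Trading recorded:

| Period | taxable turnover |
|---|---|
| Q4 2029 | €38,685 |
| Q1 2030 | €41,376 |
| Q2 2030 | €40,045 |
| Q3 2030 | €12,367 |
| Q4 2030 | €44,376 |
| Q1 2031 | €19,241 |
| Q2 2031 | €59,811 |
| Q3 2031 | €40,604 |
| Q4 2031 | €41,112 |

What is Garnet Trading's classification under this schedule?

Category C

Aggregate taxable turnover: €38,685 + €41,376 + €40,045 + €12,367 + €44,376 + €19,241 + €59,811 + €40,604 + €41,112 = €337,617.
€337,617 > €310,000, so Category C applies.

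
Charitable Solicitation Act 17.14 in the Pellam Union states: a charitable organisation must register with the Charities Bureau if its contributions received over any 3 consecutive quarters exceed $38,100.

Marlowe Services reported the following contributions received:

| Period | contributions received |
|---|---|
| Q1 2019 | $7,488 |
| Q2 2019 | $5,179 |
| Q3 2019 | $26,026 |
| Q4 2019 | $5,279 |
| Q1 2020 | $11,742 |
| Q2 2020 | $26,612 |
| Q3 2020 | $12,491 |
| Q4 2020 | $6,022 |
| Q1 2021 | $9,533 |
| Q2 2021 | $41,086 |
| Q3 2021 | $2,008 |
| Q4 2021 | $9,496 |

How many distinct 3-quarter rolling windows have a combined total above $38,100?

Q1 2019–Q3 2019: $7,488 + $5,179 + $26,026 = $38,693 (over)
Q2 2019–Q4 2019: $5,179 + $26,026 + $5,279 = $36,484 (under)
Q3 2019–Q1 2020: $26,026 + $5,279 + $11,742 = $43,047 (over)
Q4 2019–Q2 2020: $5,279 + $11,742 + $26,612 = $43,633 (over)
Q1 2020–Q3 2020: $11,742 + $26,612 + $12,491 = $50,845 (over)
Q2 2020–Q4 2020: $26,612 + $12,491 + $6,022 = $45,125 (over)
Q3 2020–Q1 2021: $12,491 + $6,022 + $9,533 = $28,046 (under)
Q4 2020–Q2 2021: $6,022 + $9,533 + $41,086 = $56,641 (over)
Q1 2021–Q3 2021: $9,533 + $41,086 + $2,008 = $52,627 (over)
Q2 2021–Q4 2021: $41,086 + $2,008 + $9,496 = $52,590 (over)
8 windows exceed the threshold.

8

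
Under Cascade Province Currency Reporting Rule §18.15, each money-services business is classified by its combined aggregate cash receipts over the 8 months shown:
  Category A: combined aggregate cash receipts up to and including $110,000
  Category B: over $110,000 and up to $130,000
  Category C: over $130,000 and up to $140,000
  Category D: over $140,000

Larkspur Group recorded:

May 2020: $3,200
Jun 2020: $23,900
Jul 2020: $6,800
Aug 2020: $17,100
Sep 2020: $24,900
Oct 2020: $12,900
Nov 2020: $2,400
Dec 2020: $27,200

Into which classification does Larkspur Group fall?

Combined aggregate cash receipts: $3,200 + $23,900 + $6,800 + $17,100 + $24,900 + $12,900 + $2,400 + $27,200 = $118,400.
$110,000 < $118,400 ≤ $130,000, so Category B applies.

Category B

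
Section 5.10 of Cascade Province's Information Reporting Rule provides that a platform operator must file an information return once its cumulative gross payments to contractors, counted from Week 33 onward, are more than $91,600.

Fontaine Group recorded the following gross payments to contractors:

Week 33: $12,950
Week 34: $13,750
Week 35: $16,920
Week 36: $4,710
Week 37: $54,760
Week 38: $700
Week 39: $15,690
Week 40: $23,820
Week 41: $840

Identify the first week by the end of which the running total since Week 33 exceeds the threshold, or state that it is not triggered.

Week 37

Through Week 33: $12,950
Through Week 34: $26,700
Through Week 35: $43,620
Through Week 36: $48,330
Through Week 37: $103,090 ← exceeds threshold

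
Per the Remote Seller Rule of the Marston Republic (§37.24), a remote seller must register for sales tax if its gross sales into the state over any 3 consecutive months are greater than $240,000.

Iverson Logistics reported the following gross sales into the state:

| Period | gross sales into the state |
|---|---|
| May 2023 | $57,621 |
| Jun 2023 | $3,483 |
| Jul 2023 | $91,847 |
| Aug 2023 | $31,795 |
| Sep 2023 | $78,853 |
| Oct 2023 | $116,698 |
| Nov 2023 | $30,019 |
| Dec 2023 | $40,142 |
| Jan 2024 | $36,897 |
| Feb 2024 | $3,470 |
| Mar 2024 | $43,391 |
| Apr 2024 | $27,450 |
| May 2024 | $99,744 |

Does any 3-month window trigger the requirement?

No

May 2023–Jul 2023: $57,621 + $3,483 + $91,847 = $152,951 (under)
Jun 2023–Aug 2023: $3,483 + $91,847 + $31,795 = $127,125 (under)
Jul 2023–Sep 2023: $91,847 + $31,795 + $78,853 = $202,495 (under)
Aug 2023–Oct 2023: $31,795 + $78,853 + $116,698 = $227,346 (under)
Sep 2023–Nov 2023: $78,853 + $116,698 + $30,019 = $225,570 (under)
Oct 2023–Dec 2023: $116,698 + $30,019 + $40,142 = $186,859 (under)
Nov 2023–Jan 2024: $30,019 + $40,142 + $36,897 = $107,058 (under)
Dec 2023–Feb 2024: $40,142 + $36,897 + $3,470 = $80,509 (under)
Jan 2024–Mar 2024: $36,897 + $3,470 + $43,391 = $83,758 (under)
Feb 2024–Apr 2024: $3,470 + $43,391 + $27,450 = $74,311 (under)
Mar 2024–May 2024: $43,391 + $27,450 + $99,744 = $170,585 (under)
No window exceeds $240,000.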